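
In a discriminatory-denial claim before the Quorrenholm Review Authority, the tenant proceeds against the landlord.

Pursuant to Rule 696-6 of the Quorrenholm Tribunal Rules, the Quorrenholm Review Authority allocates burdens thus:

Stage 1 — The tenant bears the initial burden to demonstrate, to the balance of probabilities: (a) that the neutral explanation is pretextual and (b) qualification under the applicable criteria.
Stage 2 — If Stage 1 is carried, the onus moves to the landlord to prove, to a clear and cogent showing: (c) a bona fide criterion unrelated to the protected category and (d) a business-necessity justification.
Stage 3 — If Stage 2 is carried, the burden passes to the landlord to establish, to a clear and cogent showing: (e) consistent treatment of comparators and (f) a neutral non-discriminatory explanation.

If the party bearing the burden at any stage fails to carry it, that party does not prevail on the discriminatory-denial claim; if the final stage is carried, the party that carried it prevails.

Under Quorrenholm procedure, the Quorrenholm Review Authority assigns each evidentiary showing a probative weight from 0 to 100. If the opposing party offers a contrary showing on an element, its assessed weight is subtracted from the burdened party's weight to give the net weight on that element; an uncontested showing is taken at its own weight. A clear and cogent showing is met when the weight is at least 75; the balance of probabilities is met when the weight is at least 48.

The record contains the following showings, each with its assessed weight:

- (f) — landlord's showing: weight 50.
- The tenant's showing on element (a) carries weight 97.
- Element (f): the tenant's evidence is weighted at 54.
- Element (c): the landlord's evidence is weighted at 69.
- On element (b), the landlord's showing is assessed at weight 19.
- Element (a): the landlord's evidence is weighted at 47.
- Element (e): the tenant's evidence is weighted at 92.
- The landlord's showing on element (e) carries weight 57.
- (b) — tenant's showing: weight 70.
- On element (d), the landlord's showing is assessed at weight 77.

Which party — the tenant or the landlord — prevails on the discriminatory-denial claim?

tenant

Stage 1 — burden on tenant; standard: the balance of probabilities (weight is at least 48).
    (a): 97 − 47 = 50 ≥ 48 [met]
    (b): 70 − 19 = 51 ≥ 48 [met]
  Stage 1 is satisfied; the onus moves to the landlord.
Stage 2 — burden on landlord; standard: a clear and cogent showing (weight is at least 75).
    (c): 69 < 75 [not met]
    (d): 77 ≥ 75 [met]
  Not every element is met, so the landlord fails to carry Stage 2.
The tenant prevails.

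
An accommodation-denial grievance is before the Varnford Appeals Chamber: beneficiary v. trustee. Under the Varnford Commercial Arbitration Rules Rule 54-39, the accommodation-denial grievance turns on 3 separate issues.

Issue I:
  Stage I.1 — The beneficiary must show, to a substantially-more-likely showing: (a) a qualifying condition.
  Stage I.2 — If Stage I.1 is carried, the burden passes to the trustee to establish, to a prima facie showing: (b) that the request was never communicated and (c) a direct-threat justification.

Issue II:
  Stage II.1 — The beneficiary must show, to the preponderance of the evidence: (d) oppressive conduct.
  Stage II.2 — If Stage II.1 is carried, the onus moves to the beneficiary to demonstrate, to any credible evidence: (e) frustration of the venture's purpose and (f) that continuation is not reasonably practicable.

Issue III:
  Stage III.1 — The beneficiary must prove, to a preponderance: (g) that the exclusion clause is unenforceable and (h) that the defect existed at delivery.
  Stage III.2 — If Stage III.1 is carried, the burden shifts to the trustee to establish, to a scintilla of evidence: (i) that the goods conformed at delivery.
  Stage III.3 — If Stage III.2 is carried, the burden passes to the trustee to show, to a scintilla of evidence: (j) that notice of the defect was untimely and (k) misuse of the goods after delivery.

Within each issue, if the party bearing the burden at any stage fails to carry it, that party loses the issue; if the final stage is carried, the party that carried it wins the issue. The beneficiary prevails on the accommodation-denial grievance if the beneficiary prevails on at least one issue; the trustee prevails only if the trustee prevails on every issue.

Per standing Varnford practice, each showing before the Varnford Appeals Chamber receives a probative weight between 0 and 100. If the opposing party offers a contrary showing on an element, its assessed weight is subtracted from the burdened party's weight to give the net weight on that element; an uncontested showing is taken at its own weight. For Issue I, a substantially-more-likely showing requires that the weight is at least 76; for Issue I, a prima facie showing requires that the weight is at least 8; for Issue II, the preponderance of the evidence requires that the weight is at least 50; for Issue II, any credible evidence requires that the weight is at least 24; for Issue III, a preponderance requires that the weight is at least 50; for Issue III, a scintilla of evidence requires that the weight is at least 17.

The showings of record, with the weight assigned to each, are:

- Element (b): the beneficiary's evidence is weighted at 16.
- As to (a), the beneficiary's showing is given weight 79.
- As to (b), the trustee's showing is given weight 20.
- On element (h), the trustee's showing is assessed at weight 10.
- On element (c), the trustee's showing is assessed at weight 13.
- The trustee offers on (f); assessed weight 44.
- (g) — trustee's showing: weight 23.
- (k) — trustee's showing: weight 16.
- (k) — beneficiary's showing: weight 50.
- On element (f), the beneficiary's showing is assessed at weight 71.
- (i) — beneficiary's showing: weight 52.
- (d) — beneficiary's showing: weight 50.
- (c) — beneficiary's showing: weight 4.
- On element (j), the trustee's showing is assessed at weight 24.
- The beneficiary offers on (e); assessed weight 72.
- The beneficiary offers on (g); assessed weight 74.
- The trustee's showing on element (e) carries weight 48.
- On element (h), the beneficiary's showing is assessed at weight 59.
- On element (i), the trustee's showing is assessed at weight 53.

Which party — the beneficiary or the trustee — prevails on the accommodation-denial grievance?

— Issue I —
Stage I.1 (beneficiary, a substantially-more-likely showing, weight is at least 76): (a) 79 ≥ 76 — meets.
  Stage I.1 carried; the burden shifts to the trustee.
Stage I.2 (trustee, a prima facie showing, weight is at least 8): (b) net 20−16=4 < 8 — fails; (c) net 13−4=9 ≥ 8 — meets.
  The trustee does not carry Stage I.2.
The analysis ends at Stage I.2; the beneficiary prevails on this issue.
— Issue II —
Stage II.1 — burden on beneficiary; standard: the preponderance of the evidence (weight is at least 50).
    (d): 50 ≥ 50 [met]
  All elements met. The beneficiary retains the burden for Stage II.2.
Stage II.2 — burden on beneficiary; standard: any credible evidence (weight is at least 24).
    (e): 72 − 48 = 24 ≥ 24 [met]
    (f): 71 − 44 = 27 ≥ 24 [met]
  All elements met at the final stage.
Every stage carried; the beneficiary prevails on this issue.
— Issue III —
At Stage III.1 the beneficiary must meet a preponderance (weight is at least 50): on (g) the weight is 74 less the opposing 23 gives net 51, which does reach 50, so (g) meets the standard; on (h) the weight is 59 less the opposing 10 gives net 49, < 50, so (h) does not meet the standard.
  Not every element is met, so the beneficiary fails to carry Stage III.1.
So the trustee prevails on this issue.
Per-issue: Issue I → beneficiary; Issue II → beneficiary; Issue III → trustee. The beneficiary must prevail on at least one issue; overall, the beneficiary prevails.

beneficiary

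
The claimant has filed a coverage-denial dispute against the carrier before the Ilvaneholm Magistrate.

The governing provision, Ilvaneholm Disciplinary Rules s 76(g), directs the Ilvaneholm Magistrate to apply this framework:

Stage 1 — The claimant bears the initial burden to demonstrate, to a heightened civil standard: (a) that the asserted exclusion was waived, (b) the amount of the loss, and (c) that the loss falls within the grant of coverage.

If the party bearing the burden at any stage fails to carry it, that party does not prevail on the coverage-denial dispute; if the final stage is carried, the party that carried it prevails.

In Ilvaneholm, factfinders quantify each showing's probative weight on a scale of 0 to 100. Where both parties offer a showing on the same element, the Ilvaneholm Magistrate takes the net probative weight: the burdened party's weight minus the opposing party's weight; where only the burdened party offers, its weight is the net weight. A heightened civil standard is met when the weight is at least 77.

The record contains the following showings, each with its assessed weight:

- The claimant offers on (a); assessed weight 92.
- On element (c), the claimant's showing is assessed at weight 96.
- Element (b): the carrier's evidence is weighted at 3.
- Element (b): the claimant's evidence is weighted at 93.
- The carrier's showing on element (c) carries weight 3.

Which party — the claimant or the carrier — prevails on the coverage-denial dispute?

At Stage 1 the claimant must meet a heightened civil standard (weight is at least 77): on (a) the weight is 92, which does reach 77, so (a) meets the standard; on (b) the weight is 93 less the opposing 3 gives net 90, which does reach 77, so (b) meets the standard; on (c) the weight is 96 less the opposing 3 gives net 93, ≥ 77, so (c) meets the standard.
  All elements met at the final stage.
With every stage satisfied, the claimant prevails.

claimant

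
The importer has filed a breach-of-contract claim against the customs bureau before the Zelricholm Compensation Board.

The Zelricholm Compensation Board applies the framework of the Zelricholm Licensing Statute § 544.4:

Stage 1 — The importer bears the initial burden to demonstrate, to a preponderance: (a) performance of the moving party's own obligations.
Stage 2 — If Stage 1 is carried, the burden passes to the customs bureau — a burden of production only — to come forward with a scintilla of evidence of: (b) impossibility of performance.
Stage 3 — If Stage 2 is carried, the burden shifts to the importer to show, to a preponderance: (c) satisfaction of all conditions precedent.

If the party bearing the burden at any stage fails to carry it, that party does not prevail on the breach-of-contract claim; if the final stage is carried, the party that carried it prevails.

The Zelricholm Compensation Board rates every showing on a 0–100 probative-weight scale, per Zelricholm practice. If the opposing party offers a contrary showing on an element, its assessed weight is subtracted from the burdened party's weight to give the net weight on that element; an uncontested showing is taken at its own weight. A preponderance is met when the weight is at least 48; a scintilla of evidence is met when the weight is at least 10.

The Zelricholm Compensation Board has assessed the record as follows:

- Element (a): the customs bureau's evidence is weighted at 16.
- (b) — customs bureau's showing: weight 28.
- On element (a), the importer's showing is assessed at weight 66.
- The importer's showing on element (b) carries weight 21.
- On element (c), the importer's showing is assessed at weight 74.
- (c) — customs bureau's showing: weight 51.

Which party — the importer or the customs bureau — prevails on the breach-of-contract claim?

importer

Stage 1 — burden on importer; standard: a preponderance (weight is at least 48).
    (a): 66 − 16 = 50 ≥ 48 [met]
  The importer carries Stage 1; the customs bureau now bears the burden.
Stage 2 — burden on customs bureau; standard: a scintilla of evidence (weight is at least 10).
    (b): 28 − 21 = 7 < 10 [not met]
  The customs bureau does not carry Stage 2.
The analysis ends at Stage 2; the importer prevails.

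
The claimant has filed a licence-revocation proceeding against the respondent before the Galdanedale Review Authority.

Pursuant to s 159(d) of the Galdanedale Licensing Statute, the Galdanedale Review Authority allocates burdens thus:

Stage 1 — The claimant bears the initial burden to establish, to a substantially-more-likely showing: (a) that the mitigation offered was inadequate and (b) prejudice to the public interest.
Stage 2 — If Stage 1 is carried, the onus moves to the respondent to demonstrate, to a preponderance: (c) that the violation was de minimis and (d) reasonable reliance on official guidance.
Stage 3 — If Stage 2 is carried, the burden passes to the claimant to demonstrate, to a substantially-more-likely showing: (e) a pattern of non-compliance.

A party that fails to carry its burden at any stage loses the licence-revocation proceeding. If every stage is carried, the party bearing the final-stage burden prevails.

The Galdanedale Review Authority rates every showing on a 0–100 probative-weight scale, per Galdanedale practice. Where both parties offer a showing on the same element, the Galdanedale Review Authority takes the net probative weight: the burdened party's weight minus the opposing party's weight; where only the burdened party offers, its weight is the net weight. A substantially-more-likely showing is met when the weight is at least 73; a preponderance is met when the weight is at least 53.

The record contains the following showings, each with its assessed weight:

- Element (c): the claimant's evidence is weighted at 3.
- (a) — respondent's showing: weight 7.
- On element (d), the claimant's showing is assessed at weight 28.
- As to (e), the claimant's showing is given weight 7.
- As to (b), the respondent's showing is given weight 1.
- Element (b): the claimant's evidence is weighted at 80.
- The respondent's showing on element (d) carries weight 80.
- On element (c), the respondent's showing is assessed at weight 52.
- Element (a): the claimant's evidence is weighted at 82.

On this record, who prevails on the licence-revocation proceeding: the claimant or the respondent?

claimant

Stage 1 — burden on claimant; standard: a substantially-more-likely showing (weight is at least 73).
    (a): 82 − 7 = 75 ≥ 73 [met]
    (b): 80 − 1 = 79 ≥ 73 [met]
  The claimant carries Stage 1; the respondent now bears the burden.
Stage 2 — burden on respondent; standard: a preponderance (weight is at least 53).
    (c): 52 − 3 = 49 < 53 [not met]
    (d): 80 − 28 = 52 < 53 [not met]
  Stage 2 not carried; the respondent fails its burden.
The analysis ends at Stage 2; the claimant prevails.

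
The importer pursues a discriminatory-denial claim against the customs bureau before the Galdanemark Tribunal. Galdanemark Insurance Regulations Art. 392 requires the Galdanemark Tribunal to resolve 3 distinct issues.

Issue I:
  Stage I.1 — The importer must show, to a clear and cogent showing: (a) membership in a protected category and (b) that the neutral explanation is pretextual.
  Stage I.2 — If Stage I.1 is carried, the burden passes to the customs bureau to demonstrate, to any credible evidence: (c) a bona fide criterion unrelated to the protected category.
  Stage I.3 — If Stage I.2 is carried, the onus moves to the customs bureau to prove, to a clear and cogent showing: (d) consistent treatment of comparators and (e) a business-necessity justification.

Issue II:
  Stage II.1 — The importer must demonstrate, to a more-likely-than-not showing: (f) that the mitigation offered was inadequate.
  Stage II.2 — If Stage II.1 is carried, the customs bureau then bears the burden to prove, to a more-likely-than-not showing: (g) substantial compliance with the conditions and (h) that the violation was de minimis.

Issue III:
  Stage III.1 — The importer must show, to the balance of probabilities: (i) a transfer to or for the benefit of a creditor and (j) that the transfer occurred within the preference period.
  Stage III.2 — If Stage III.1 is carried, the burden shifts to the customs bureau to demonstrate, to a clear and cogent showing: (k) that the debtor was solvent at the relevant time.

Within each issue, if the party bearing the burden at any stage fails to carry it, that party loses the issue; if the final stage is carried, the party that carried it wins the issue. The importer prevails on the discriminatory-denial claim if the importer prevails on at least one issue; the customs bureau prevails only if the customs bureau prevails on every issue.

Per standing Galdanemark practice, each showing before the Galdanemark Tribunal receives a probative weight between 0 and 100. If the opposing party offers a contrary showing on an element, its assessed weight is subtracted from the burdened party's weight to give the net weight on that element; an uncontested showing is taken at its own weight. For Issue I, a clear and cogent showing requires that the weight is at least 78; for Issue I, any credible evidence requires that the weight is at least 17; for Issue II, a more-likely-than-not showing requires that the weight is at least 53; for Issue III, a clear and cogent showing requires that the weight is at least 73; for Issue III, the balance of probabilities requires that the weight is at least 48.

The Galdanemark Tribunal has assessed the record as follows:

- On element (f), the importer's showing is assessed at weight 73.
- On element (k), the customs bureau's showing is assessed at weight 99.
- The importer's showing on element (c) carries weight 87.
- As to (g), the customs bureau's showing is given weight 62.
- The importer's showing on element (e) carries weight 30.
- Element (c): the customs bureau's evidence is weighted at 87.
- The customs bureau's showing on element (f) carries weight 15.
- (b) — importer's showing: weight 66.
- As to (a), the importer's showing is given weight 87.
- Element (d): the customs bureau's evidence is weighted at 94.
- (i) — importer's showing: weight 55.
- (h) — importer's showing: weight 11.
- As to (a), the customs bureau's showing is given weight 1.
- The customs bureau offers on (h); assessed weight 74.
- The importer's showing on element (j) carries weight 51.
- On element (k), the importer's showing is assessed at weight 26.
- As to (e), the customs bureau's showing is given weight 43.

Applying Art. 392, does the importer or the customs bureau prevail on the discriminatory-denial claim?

— Issue I —
Stage I.1 — burden on importer; standard: a clear and cogent showing (weight is at least 78).
    (a): 87 − 1 = 86 ≥ 78 [met]
    (b): 66 < 78 [not met]
  Stage I.1 not carried; the importer fails its burden.
The customs bureau prevails on this issue.
— Issue II —
Stage II.1 (importer, a more-likely-than-not showing, weight is at least 53): (f) net 73−15=58 ≥ 53 — meets.
  Stage II.1 is satisfied; the onus moves to the customs bureau.
Stage II.2 (customs bureau, a more-likely-than-not showing, weight is at least 53): (g) 62 ≥ 53 — meets; (h) net 74−11=63 ≥ 53 — meets.
  All elements met at the final stage.
With every stage satisfied, the customs bureau prevails on this issue.
— Issue III —
At Stage III.1 the importer must meet the balance of probabilities (weight is at least 48): on (i) the weight is 55, which does reach 48, so (i) meets the standard; on (j) the weight is 51, ≥ 48, so (j) meets the standard.
  Stage III.1 carried; the burden shifts to the customs bureau.
At Stage III.2 the customs bureau must meet a clear and cogent showing (weight is at least 73): on (k) the weight is 99 less the opposing 26 gives net 73, which does reach 73, so (k) meets the standard.
  Stage III.2 carried; the final stage is satisfied.
All stages carried — the customs bureau prevails on this issue.
Per-issue: Issue I → customs bureau; Issue II → customs bureau; Issue III → customs bureau. The importer must prevail on at least one issue; overall, the customs bureau prevails.

customs bureau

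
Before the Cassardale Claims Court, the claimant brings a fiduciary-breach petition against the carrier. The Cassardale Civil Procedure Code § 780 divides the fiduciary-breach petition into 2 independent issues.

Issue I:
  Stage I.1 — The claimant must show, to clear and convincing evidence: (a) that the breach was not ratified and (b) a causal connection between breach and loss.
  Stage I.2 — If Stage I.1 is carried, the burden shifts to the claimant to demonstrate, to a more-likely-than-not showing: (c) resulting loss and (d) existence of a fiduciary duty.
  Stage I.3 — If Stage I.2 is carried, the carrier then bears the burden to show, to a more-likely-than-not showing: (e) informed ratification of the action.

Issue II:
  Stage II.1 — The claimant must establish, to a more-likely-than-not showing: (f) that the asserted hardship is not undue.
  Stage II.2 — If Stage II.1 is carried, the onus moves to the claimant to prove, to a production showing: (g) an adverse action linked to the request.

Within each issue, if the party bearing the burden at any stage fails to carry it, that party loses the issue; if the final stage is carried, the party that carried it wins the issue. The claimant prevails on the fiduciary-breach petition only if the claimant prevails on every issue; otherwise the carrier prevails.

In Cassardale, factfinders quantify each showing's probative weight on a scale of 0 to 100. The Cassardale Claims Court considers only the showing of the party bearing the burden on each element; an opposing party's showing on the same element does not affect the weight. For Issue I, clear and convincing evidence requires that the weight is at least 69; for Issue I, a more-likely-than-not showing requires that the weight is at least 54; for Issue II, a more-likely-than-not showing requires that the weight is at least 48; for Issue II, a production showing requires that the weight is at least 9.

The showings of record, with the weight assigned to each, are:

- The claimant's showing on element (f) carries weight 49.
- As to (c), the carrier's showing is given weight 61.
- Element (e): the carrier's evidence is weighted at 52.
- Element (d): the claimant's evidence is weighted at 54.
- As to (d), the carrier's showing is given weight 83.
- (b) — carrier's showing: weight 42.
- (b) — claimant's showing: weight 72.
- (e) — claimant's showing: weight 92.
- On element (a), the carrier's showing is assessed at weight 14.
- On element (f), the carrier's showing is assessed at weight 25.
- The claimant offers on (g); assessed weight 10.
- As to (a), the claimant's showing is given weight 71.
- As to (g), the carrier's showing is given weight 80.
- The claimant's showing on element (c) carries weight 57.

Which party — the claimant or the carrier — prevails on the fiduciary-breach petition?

— Issue I —
Stage I.1 — burden on claimant; standard: clear and convincing evidence (weight is at least 69).
    (a): 71 (carrier's 14 disregarded) ≥ 69 [met]
    (b): 72 (carrier's 42 disregarded) ≥ 69 [met]
  Stage I.1 carried; the burden remains with the claimant.
Stage I.2 — burden on claimant; standard: a more-likely-than-not showing (weight is at least 54).
    (c): 57 (carrier's 61 disregarded) ≥ 54 [met]
    (d): 54 (carrier's 83 disregarded) ≥ 54 [met]
  Stage I.2 carried; the burden shifts to the carrier.
Stage I.3 — burden on carrier; standard: a more-likely-than-not showing (weight is at least 54).
    (e): 52 (claimant's 92 disregarded) < 54 [not met]
  Stage I.3 not carried; the carrier fails its burden.
The analysis ends at Stage I.3; the claimant prevails on this issue.
— Issue II —
At Stage II.1 the claimant must meet a more-likely-than-not showing (weight is at least 48): on (f) the weight is 49 (the carrier's 25 is given no effect), ≥ 48, so (f) meets the standard.
  Stage II.1 is satisfied; the claimant continues to bear the burden.
At Stage II.2 the claimant must meet a production showing (weight is at least 9): on (g) the weight is 10 (the carrier's 80 is given no effect), ≥ 9, so (g) meets the standard.
  Stage II.2 carried; the final stage is satisfied.
With every stage satisfied, the claimant prevails on this issue.
Per-issue: Issue I → claimant; Issue II → claimant. The claimant must prevail on every issue; overall, the claimant prevails.

claimant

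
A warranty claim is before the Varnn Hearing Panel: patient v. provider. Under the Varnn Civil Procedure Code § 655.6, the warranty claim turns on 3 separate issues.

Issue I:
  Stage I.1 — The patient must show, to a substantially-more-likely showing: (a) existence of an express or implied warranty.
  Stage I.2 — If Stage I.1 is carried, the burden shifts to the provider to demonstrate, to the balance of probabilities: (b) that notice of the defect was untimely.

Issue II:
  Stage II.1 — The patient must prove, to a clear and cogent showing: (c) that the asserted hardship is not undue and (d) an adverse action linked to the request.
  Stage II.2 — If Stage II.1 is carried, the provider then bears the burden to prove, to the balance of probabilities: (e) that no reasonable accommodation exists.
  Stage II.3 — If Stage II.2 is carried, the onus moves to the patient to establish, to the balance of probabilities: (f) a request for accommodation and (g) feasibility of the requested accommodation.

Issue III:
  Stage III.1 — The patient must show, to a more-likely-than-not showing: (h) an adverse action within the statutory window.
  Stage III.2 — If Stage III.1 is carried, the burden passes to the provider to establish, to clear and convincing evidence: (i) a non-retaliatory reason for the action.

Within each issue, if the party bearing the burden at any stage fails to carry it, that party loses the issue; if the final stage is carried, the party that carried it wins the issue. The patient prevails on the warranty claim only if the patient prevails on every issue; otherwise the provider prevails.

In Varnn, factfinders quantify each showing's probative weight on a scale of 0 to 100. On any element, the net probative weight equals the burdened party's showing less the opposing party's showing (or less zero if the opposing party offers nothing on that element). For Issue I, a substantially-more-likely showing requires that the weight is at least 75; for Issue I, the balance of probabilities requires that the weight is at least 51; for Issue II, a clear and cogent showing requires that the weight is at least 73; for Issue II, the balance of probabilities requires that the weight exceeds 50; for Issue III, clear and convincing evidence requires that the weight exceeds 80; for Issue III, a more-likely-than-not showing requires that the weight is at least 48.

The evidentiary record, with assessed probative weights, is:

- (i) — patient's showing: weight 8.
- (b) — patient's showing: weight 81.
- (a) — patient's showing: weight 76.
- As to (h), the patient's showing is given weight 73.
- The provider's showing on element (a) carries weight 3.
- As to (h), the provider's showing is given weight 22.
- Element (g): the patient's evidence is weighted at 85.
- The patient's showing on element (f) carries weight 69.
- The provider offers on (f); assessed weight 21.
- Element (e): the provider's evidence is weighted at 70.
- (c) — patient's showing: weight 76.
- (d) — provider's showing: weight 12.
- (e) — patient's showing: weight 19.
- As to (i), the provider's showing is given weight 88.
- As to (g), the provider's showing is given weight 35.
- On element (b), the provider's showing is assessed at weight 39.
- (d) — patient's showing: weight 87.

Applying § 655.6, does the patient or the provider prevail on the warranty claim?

provider

— Issue I —
Stage I.1 — burden on patient; standard: a substantially-more-likely showing (weight is at least 75).
    (a): 76 − 3 = 73 < 75 [not met]
  Not every element is met, so the patient fails to carry Stage I.1.
So the provider prevails on this issue.
— Issue II —
Stage II.1 (patient, a clear and cogent showing, weight is at least 73): (c) 76 ≥ 73 — meets; (d) net 87−12=75 ≥ 73 — meets.
  The patient carries Stage II.1; the provider now bears the burden.
Stage II.2 (provider, the balance of probabilities, weight exceeds 50): (e) net 70−19=51 > 50 — meets.
  All elements met. The burden passes to the patient.
Stage II.3 (patient, the balance of probabilities, weight exceeds 50): (f) net 69−21=48 ≤ 50 — fails; (g) net 85−35=50 ≤ 50 — fails.
  Stage II.3 not carried; the patient fails its burden.
The analysis ends at Stage II.3; the provider prevails on this issue.
— Issue III —
Stage III.1 — burden on patient; standard: a more-likely-than-not showing (weight is at least 48).
    (h): 73 − 22 = 51 ≥ 48 [met]
  All elements met. The burden passes to the provider.
Stage III.2 — burden on provider; standard: clear and convincing evidence (weight exceeds 80).
    (i): 88 − 8 = 80 ≤ 80 [not met]
  The provider does not carry Stage III.2.
So the patient prevails on this issue.
Per-issue: Issue I → provider; Issue II → provider; Issue III → patient. The patient must prevail on every issue; overall, the provider prevails.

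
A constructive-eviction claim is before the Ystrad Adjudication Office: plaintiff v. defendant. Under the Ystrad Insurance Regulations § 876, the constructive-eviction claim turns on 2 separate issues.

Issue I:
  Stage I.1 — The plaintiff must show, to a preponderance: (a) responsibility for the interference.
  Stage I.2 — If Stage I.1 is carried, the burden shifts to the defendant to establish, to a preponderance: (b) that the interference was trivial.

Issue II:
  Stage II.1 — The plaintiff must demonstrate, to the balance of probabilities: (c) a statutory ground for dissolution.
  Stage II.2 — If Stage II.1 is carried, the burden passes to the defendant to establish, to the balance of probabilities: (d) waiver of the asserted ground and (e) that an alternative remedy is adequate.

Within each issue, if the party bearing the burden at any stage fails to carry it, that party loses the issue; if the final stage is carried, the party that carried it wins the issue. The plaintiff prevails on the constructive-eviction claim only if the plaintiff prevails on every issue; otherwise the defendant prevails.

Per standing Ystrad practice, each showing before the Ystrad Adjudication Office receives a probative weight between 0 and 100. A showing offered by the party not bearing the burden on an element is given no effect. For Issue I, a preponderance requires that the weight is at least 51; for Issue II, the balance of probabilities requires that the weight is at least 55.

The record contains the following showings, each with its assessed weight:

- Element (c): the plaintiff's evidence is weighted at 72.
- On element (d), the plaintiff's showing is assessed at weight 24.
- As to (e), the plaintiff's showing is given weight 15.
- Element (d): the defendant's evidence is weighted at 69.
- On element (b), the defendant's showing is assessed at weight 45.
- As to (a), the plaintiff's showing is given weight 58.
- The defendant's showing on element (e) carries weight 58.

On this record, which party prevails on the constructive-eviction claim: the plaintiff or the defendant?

— Issue I —
At Stage I.1 the plaintiff must meet a preponderance (weight is at least 51): on (a) the weight is 58, ≥ 51, so (a) meets the standard.
  Stage I.1 is satisfied; the onus moves to the defendant.
At Stage I.2 the defendant must meet a preponderance (weight is at least 51): on (b) the weight is 45, which does not reach 51, so (b) does not meet the standard.
  Stage I.2 not carried; the defendant fails its burden.
The analysis ends at Stage I.2; the plaintiff prevails on this issue.
— Issue II —
Stage II.1 — burden on plaintiff; standard: the balance of probabilities (weight is at least 55).
    (c): 72 ≥ 55 [met]
  The plaintiff carries Stage II.1; the defendant now bears the burden.
Stage II.2 — burden on defendant; standard: the balance of probabilities (weight is at least 55).
    (d): 69 (plaintiff's 24 disregarded) ≥ 55 [met]
    (e): 58 (plaintiff's 15 disregarded) ≥ 55 [met]
  The defendant carries the last stage.
With every stage satisfied, the defendant prevails on this issue.
Per-issue: Issue I → plaintiff; Issue II → defendant. The plaintiff must prevail on every issue; overall, the defendant prevails.

defendant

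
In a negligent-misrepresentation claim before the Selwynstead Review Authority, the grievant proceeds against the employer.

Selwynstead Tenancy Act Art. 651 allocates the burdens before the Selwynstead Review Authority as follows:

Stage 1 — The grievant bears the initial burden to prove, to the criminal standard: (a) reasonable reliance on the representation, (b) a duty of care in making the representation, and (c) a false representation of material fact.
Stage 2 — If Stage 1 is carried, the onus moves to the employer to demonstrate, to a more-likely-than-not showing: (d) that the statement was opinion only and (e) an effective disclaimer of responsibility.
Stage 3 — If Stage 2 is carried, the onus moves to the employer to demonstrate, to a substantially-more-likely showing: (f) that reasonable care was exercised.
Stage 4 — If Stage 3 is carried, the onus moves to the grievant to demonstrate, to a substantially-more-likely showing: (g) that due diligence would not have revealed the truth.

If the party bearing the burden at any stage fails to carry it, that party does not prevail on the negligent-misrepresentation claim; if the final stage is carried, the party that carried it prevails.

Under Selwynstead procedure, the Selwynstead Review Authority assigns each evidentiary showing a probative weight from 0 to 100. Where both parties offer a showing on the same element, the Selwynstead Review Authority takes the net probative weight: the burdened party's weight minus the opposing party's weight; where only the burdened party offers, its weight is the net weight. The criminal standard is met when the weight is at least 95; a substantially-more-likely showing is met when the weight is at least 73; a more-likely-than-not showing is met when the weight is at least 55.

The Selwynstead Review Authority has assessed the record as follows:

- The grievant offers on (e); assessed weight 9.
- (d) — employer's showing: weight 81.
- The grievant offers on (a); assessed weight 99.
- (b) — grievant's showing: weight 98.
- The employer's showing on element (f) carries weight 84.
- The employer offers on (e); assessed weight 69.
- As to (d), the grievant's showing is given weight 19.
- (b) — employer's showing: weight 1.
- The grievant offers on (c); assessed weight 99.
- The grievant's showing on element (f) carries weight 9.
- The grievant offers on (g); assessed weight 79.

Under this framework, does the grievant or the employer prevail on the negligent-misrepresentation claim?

grievant

Stage 1 (grievant, the criminal standard, weight is at least 95): (a) 99 ≥ 95 — meets; (b) net 98−1=97 ≥ 95 — meets; (c) 99 ≥ 95 — meets.
  Stage 1 carried; the burden shifts to the employer.
Stage 2 (employer, a more-likely-than-not showing, weight is at least 55): (d) net 81−19=62 ≥ 55 — meets; (e) net 69−9=60 ≥ 55 — meets.
  Stage 2 carried; the burden remains with the employer.
Stage 3 (employer, a substantially-more-likely showing, weight is at least 73): (f) net 84−9=75 ≥ 73 — meets.
  Stage 3 carried; the burden shifts to the grievant.
Stage 4 (grievant, a substantially-more-likely showing, weight is at least 73): (g) 79 ≥ 73 — meets.
  All elements met at the final stage.
With every stage satisfied, the grievant prevails.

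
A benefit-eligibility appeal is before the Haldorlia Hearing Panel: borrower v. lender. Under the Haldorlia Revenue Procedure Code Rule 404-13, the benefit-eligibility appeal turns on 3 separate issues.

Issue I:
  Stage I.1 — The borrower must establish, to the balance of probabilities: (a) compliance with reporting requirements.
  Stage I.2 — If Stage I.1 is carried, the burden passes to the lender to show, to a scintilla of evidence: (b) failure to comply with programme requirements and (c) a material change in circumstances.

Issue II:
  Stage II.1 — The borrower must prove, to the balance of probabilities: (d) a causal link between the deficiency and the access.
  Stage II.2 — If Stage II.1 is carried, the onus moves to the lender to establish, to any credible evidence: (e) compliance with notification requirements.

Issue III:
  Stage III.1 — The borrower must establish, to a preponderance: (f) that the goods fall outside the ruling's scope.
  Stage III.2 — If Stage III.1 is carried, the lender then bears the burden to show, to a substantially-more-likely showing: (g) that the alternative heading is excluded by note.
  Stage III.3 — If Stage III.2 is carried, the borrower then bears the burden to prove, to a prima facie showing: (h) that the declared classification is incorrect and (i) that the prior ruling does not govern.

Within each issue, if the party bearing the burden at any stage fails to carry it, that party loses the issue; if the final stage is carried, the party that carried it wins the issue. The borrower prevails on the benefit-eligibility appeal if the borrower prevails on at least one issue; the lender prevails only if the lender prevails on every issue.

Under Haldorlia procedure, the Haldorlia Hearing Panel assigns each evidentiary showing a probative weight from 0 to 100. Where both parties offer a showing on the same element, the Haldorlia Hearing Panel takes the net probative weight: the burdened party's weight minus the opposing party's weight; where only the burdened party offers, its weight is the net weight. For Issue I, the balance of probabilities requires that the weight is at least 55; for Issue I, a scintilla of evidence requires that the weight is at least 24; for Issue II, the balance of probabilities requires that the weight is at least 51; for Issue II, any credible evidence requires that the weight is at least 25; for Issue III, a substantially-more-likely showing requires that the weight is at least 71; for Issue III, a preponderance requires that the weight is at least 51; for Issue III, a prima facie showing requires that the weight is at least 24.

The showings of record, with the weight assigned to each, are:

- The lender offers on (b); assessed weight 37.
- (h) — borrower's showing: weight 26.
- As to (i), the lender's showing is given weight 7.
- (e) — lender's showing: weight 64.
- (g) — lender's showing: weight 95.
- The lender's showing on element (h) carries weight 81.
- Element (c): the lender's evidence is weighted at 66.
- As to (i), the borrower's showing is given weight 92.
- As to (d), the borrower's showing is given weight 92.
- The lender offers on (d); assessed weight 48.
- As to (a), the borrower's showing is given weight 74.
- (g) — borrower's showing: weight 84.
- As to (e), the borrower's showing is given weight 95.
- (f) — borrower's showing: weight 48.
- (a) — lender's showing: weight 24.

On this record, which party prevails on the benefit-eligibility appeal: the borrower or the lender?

lender

— Issue I —
Stage I.1 (borrower, the balance of probabilities, weight is at least 55): (a) net 74−24=50 < 55 — fails.
  Not every element is met, so the borrower fails to carry Stage I.1.
So the lender prevails on this issue.
— Issue II —
At Stage II.1 the borrower must meet the balance of probabilities (weight is at least 51): on (d) the weight is 92 less the opposing 48 gives net 44, < 51, so (d) does not meet the standard.
  The borrower does not carry Stage II.1.
The analysis ends at Stage II.1; the lender prevails on this issue.
— Issue III —
Stage III.1 (borrower, a preponderance, weight is at least 51): (f) 48 < 51 — fails.
  Not every element is met, so the borrower fails to carry Stage III.1.
So the lender prevails on this issue.
Per-issue: Issue I → lender; Issue II → lender; Issue III → lender. The borrower must prevail on at least one issue; overall, the lender prevails.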